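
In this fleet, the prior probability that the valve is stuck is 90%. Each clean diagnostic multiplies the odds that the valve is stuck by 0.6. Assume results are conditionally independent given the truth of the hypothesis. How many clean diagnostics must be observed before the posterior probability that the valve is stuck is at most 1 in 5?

Prior odds = 0.9/0.1 = 9.
Likelihood ratio per clean diagnostic = 0.6.
Target posterior odds = 0.2/0.8 = 0.25.
Require 0.6ⁿ ≤ 0.25 ÷ 9 = 1/36.
0.6⁷ = 2187/78125 is still above 1/36 but 0.6⁸ = 6561/390625 is at or below it, so n = 8.

8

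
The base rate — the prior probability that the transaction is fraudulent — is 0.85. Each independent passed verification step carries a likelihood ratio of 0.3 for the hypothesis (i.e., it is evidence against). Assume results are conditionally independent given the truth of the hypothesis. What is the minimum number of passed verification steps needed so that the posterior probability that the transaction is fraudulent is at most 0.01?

Prior odds = 0.85/0.15 = 17/3.
Likelihood ratio per passed verification step = 0.3.
Target posterior odds = 0.01/0.99 = 1/99.
Need (17/3) × 0.3ⁿ ≤ 1/99, i.e. 0.3ⁿ ≤ 1/561.
0.3⁵ = 243/100000 is still above 1/561 but 0.3⁶ = 729/1000000 is at or below it, so n = 6.

6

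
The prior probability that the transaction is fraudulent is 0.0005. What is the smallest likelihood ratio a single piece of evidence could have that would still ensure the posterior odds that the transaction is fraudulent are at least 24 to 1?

47976

Prior odds = 0.0005/0.9995 = 1/1999.
Target odds = 24.
Required Bayes factor = 24 ÷ (1/1999) = 47976.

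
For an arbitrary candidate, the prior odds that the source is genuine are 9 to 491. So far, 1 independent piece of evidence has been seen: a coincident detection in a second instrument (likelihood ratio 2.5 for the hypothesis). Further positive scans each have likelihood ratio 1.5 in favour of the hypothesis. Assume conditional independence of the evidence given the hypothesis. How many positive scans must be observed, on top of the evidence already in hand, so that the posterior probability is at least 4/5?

12

Prior odds = 9/491.
Bayes factor of the evidence already in hand = 2.5.
Odds after that evidence = (9/491) × 2.5 = 45/982.
Target odds = 0.8/0.2 = 4.
Need 1.5ⁿ ≥ 4 ÷ (45/982) = 3928/45.
1.5¹¹ = 177147/2048 falls short of 3928/45 but 1.5¹² = 531441/4096 reaches it, so n = 12.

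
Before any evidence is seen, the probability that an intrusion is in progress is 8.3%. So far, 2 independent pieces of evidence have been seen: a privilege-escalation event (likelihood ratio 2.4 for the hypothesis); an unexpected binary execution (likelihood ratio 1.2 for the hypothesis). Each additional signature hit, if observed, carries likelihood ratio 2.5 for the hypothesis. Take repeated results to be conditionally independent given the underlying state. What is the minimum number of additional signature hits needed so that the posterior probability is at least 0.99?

Prior odds = 0.083/0.917 = 83/917.
Combined Bayes factor of the evidence already in hand = 2.4 × 1.2 = 2.88.
Odds after that evidence = (83/917) × 2.88 = 5976/22925.
Target odds = 0.99/0.01 = 99.
Need 2.5ⁿ ≥ 99 ÷ (5976/22925) = 252175/664.
2.5⁶ = 244.140625 falls short of 252175/664 but 2.5⁷ = 610.3515625 reaches it, so n = 7.

7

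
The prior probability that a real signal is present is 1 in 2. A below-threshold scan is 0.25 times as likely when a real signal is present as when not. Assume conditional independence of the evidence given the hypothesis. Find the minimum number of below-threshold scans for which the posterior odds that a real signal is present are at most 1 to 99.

4

Prior odds: 0.5 ÷ 0.5 = 1.
Likelihood ratio per below-threshold scan = 0.25.
Target odds = 1/99.
Require 0.25ⁿ ≤ 1/99 ÷ 1 = 1/99.
0.25³ = 0.015625 is still above 1/99 but 0.25⁴ = 0.00390625 is at or below it, so n = 4.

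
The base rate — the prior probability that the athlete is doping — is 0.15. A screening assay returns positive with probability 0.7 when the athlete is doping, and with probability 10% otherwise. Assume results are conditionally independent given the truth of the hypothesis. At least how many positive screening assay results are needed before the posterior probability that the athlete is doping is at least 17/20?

Prior odds: 0.15 ÷ 0.85 = 3/17.
Likelihood ratio of a positive result = 0.7/0.1 = 7.
Target odds: 0.85 ÷ 0.15 = 17/3.
Require 7ⁿ ≥ 17/3 ÷ (3/17) = 289/9.
7¹ = 7 falls short of 289/9 but 7² = 49 reaches it, so n = 2.

2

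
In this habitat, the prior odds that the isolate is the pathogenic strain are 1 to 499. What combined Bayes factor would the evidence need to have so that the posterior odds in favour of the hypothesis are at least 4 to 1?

Prior odds = 1/499.
Target odds = 4.
Required Bayes factor = 4 ÷ (1/499) = 1996.

1996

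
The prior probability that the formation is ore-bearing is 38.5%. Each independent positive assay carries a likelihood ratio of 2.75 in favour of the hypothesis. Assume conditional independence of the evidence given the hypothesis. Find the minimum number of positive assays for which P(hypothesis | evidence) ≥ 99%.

Prior odds = 0.385/0.615 = 77/123.
Likelihood ratio per positive assay = 2.75.
Target posterior odds = 0.99/0.01 = 99.
Need (77/123) × 2.75ⁿ ≥ 99, i.e. 2.75ⁿ ≥ 1107/7.
2.75⁵ = 161051/1024 falls short of 1107/7 but 2.75⁶ = 1771561/4096 reaches it, so n = 6.

6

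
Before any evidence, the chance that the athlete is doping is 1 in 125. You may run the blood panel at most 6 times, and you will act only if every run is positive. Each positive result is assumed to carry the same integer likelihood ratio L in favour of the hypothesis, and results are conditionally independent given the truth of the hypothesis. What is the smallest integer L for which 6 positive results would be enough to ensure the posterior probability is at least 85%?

3

Prior odds = 0.008/0.992 = 1/124.
Target odds = 0.85/0.15 = 17/3.
Need L⁶ ≥ 17/3 ÷ (1/124) = 2108/3.
2⁶ = 64 < 2108/3 ≤ 729 = 3⁶, so L = 3.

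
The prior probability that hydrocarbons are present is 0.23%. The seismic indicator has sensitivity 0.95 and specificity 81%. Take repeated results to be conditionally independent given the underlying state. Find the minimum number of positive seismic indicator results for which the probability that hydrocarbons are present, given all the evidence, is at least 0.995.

8

Prior odds = 0.0023/0.9977 = 23/9977.
False-positive rate = 1 − 0.81 = 0.19; likelihood ratio of a positive = 0.95/0.19 = 5.
Target posterior odds = 0.995/0.005 = 199.
Need (23/9977) × 5ⁿ ≥ 199, i.e. 5ⁿ ≥ 1985423/23.
5⁷ = 78125 falls short of 1985423/23 but 5⁸ = 390625 reaches it, so n = 8.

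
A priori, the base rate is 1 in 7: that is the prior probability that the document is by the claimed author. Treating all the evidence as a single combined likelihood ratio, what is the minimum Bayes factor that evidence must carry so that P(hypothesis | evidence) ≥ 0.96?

144

Prior odds = (1/7)/(6/7) = 1/6.
Target odds = 0.96/0.04 = 24.
Required Bayes factor = 24 ÷ (1/6) = 144.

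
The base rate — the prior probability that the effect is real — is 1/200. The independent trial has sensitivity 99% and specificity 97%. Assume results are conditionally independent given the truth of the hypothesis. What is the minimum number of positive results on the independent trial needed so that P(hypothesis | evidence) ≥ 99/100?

Prior odds = 0.005/0.995 = 1/199.
False-positive rate = 1 − 0.97 = 0.03; likelihood ratio of a positive = 0.99/0.03 = 33.
Target posterior odds = 0.99/0.01 = 99.
Need (1/199) × 33ⁿ ≥ 99, i.e. 33ⁿ ≥ 19701.
33² = 1089 falls short of 19701 but 33³ = 35937 reaches it, so n = 3.

3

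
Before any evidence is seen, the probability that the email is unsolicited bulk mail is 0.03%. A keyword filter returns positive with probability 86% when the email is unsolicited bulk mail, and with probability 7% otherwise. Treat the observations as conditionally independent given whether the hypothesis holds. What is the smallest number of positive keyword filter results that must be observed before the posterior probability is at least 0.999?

Prior odds = 0.0003/0.9997 = 3/9997.
Likelihood ratio of a positive result = 0.86/0.07 = 86/7.
Target odds: 0.999 ÷ 0.001 = 999.
Require (86/7)ⁿ ≥ 999 ÷ (3/9997) = 3329001.
(86/7)⁵ ≈279899 falls short of 3329001 but (86/7)⁶ ≈3.43876e+06 reaches it, so n = 6.

6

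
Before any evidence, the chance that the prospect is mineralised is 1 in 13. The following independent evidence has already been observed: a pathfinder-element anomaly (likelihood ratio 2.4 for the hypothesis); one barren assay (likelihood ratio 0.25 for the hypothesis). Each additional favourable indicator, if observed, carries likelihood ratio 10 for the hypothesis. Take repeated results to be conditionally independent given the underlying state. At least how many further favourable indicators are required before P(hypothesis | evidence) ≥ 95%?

3

Prior odds = (1/13)/(12/13) = 1/12.
Combined Bayes factor of the evidence already in hand = 2.4 × 0.25 = 0.6.
Odds after that evidence = (1/12) × 0.6 = 0.05.
Target odds = 0.95/0.05 = 19.
Need 10ⁿ ≥ 19 ÷ 0.05 = 380.
10² = 100 falls short of 380 but 10³ = 1000 reaches it, so n = 3.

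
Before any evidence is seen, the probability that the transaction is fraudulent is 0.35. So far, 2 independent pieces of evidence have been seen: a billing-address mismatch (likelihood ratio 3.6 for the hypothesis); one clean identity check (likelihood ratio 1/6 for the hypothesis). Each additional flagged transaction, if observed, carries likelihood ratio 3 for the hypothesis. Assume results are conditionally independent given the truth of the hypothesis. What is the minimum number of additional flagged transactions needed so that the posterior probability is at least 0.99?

Prior odds = 0.35/0.65 = 7/13.
Combined Bayes factor of the evidence already in hand = 3.6 × (1/6) = 0.6.
Odds after that evidence = (7/13) × 0.6 = 21/65.
Target odds = 0.99/0.01 = 99.
Need 3ⁿ ≥ 99 ÷ (21/65) = 2145/7.
3⁵ = 243 falls short of 2145/7 but 3⁶ = 729 reaches it, so n = 6.

6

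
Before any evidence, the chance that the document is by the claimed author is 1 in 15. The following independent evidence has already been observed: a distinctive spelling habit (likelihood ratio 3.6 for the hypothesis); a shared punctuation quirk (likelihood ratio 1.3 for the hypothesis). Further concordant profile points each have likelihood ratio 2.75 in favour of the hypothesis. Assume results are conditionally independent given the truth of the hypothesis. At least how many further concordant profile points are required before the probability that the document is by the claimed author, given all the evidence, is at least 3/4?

3

Prior odds = (1/15)/(14/15) = 1/14.
Combined Bayes factor of the evidence already in hand = 3.6 × 1.3 = 4.68.
Odds after that evidence = (1/14) × 4.68 = 117/350.
Target odds = 0.75/0.25 = 3.
Need 2.75ⁿ ≥ 3 ÷ (117/350) = 350/39.
2.75² = 7.5625 falls short of 350/39 but 2.75³ = 20.796875 reaches it, so n = 3.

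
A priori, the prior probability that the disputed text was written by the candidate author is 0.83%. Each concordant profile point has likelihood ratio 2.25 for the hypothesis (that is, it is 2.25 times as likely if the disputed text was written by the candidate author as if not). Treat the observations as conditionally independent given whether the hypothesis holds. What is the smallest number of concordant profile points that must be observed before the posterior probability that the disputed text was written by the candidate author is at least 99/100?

12

Prior odds: 0.0083 ÷ 0.9917 = 83/9917.
Likelihood ratio per concordant profile point = 2.25.
Target posterior odds = 0.99/0.01 = 99.
Require 2.25ⁿ ≥ 99 ÷ (83/9917) = 981783/83.
2.25¹¹ ≈7481.83 falls short of 981783/83 but 2.25¹² ≈16834.1 reaches it, so n = 12.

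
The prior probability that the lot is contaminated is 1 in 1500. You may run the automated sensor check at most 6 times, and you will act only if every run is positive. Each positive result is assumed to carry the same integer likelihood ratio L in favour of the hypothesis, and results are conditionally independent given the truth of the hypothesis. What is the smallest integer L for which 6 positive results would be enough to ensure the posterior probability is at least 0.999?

11

Prior odds = (1/1500)/(1499/1500) = 1/1499.
Target odds = 0.999/0.001 = 999.
Need L⁶ ≥ 999 ÷ (1/1499) = 1497501.
10⁶ = 1000000 < 1497501 ≤ 1771561 = 11⁶, so L = 11.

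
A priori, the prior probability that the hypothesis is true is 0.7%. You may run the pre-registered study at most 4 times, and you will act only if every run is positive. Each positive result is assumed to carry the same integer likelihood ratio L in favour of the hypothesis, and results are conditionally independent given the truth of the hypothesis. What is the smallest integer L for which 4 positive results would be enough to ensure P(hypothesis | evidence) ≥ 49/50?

10

Prior odds = 0.007/0.993 = 7/993.
Target odds = 0.98/0.02 = 49.
Need L⁴ ≥ 49 ÷ (7/993) = 6951.
9⁴ = 6561 < 6951 ≤ 10000 = 10⁴, so L = 10.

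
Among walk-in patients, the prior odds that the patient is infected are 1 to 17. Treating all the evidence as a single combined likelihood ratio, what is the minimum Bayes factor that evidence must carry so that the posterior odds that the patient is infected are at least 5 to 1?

85

Prior odds = 1/17.
Target odds = 5.
Required Bayes factor = 5 ÷ (1/17) = 85.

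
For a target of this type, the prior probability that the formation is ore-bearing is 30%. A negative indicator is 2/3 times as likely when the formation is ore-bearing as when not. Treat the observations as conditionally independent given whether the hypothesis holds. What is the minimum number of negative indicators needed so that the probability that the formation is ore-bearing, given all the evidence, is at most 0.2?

2

Prior odds: 0.3 ÷ 0.7 = 3/7.
Likelihood ratio per negative indicator = 2/3.
Target posterior odds = 0.2/0.8 = 0.25.
Need (3/7) × (2/3)ⁿ ≤ 0.25, i.e. (2/3)ⁿ ≤ 7/12.
(2/3)¹ = 2/3 is still above 7/12 but (2/3)² = 4/9 is at or below it, so n = 2.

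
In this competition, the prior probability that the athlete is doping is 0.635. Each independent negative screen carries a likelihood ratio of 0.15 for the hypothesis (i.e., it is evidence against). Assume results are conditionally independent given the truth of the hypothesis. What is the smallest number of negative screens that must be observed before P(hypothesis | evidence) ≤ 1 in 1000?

4

Prior odds: 0.635 ÷ 0.365 = 127/73.
Likelihood ratio per negative screen = 0.15.
Target odds: 0.001 ÷ 0.999 = 1/999.
Need (127/73) × 0.15ⁿ ≤ 1/999, i.e. 0.15ⁿ ≤ 73/126873.
0.15³ = 0.003375 is still above 73/126873 but 0.15⁴ = 81/160000 is at or below it, so n = 4.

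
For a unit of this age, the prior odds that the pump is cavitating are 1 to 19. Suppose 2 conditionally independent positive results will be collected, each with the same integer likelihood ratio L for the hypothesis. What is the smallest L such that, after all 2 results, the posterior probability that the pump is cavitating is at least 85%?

Prior odds = 1/19.
Target odds = 0.85/0.15 = 17/3.
Need L² ≥ 17/3 ÷ (1/19) = 323/3.
10² = 100 < 323/3 ≤ 121 = 11², so L = 11.

11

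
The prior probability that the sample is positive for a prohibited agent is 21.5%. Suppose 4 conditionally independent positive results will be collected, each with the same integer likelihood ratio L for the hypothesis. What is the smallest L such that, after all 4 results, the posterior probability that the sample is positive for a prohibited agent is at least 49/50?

4

Prior odds = 0.215/0.785 = 43/157.
Target odds = 0.98/0.02 = 49.
Need L⁴ ≥ 49 ÷ (43/157) = 7693/43.
3⁴ = 81 < 7693/43 ≤ 256 = 4⁴, so L = 4.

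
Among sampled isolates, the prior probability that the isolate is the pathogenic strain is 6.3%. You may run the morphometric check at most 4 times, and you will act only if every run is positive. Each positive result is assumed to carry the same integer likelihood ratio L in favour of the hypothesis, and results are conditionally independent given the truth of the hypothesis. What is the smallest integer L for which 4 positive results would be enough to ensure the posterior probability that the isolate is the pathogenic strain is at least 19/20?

5

Prior odds = 0.063/0.937 = 63/937.
Target odds = 0.95/0.05 = 19.
Need L⁴ ≥ 19 ÷ (63/937) = 17803/63.
4⁴ = 256 < 17803/63 ≤ 625 = 5⁴, so L = 5.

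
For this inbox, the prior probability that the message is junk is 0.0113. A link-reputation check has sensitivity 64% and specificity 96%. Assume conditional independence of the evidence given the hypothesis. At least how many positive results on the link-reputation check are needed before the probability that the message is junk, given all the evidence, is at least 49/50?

Prior odds = 0.0113/0.9887 = 113/9887.
False-positive rate = 1 − 0.96 = 0.04; likelihood ratio of a positive = 0.64/0.04 = 16.
Target posterior odds = 0.98/0.02 = 49.
Need (113/9887) × 16ⁿ ≥ 49, i.e. 16ⁿ ≥ 484463/113.
16³ = 4096 falls short of 484463/113 but 16⁴ = 65536 reaches it, so n = 4.

4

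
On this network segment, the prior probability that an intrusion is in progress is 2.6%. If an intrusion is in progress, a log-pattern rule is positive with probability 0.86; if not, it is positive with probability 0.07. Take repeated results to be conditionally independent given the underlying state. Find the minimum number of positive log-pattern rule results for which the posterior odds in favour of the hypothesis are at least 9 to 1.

Prior odds = 0.026/0.974 = 13/487.
Likelihood ratio of a positive = 0.86/0.07 = 86/7.
Target odds = 9.
Need (13/487) × (86/7)ⁿ ≥ 9, i.e. (86/7)ⁿ ≥ 4383/13.
(86/7)² = 7396/49 falls short of 4383/13 but (86/7)³ = 636056/343 reaches it, so n = 3.

3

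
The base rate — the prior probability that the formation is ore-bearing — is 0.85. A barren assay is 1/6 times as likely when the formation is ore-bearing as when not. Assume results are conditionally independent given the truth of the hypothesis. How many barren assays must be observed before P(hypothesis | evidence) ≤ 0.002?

5

Prior odds: 0.85 ÷ 0.15 = 17/3.
Likelihood ratio per barren assay = 1/6.
Target odds: 0.002 ÷ 0.998 = 1/499.
Require (1/6)ⁿ ≤ 1/499 ÷ (17/3) = 3/8483.
(1/6)⁴ = 1/1296 is still above 3/8483 but (1/6)⁵ = 1/7776 is at or below it, so n = 5.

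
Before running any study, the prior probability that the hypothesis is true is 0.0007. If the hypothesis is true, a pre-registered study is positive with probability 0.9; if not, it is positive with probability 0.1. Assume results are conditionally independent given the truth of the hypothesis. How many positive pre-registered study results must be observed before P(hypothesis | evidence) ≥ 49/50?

Prior odds: 0.0007 ÷ 0.9993 = 7/9993.
Likelihood ratio of a positive = 0.9/0.1 = 9.
Target posterior odds = 0.98/0.02 = 49.
Need (7/9993) × 9ⁿ ≥ 49, i.e. 9ⁿ ≥ 69951.
9⁵ = 59049 falls short of 69951 but 9⁶ = 531441 reaches it, so n = 6.

6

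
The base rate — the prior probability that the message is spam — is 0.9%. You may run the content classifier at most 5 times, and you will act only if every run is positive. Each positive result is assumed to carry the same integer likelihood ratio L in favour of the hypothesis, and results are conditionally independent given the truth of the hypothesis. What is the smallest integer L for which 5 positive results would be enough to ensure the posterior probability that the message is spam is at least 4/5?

4

Prior odds = 0.009/0.991 = 9/991.
Target odds = 0.8/0.2 = 4.
Need L⁵ ≥ 4 ÷ (9/991) = 3964/9.
3⁵ = 243 < 3964/9 ≤ 1024 = 4⁵, so L = 4.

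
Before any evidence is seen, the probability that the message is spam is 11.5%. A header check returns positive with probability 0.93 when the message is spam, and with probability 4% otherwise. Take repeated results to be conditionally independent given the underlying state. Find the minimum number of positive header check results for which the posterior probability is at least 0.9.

Prior odds: 0.115 ÷ 0.885 = 23/177.
Likelihood ratio of a positive result = 0.93/0.04 = 23.25.
Target posterior odds = 0.9/0.1 = 9.
Require 23.25ⁿ ≥ 9 ÷ (23/177) = 1593/23.
23.25¹ = 23.25 falls short of 1593/23 but 23.25² = 540.5625 reaches it, so n = 2.

2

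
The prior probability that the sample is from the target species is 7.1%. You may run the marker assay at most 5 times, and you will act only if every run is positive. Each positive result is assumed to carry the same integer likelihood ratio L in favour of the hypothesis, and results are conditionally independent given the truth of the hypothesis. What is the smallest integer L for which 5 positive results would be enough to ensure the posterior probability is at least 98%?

Prior odds = 0.071/0.929 = 71/929.
Target odds = 0.98/0.02 = 49.
Need L⁵ ≥ 49 ÷ (71/929) = 45521/71.
3⁵ = 243 < 45521/71 ≤ 1024 = 4⁵, so L = 4.

4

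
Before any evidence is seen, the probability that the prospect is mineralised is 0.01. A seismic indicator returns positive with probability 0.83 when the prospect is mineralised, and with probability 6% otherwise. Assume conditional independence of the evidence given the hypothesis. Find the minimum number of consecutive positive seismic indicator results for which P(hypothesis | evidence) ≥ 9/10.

3

Prior odds: 0.01 ÷ 0.99 = 1/99.
Likelihood ratio of a positive result = 0.83/0.06 = 83/6.
Target posterior odds = 0.9/0.1 = 9.
Need (1/99) × (83/6)ⁿ ≥ 9, i.e. (83/6)ⁿ ≥ 891.
(83/6)² = 6889/36 falls short of 891 but (83/6)³ = 571787/216 reaches it, so n = 3.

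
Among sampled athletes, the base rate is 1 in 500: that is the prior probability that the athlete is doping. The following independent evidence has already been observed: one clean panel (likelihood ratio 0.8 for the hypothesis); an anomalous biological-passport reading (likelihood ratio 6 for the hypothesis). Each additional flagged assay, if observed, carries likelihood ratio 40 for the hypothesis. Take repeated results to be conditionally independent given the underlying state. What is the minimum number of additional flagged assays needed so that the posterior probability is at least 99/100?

Prior odds = 0.002/0.998 = 1/499.
Combined Bayes factor of the evidence already in hand = 0.8 × 6 = 4.8.
Odds after that evidence = (1/499) × 4.8 = 24/2495.
Target odds = 0.99/0.01 = 99.
Need 40ⁿ ≥ 99 ÷ (24/2495) = 10291.875.
40² = 1600 falls short of 10291.875 but 40³ = 64000 reaches it, so n = 3.

3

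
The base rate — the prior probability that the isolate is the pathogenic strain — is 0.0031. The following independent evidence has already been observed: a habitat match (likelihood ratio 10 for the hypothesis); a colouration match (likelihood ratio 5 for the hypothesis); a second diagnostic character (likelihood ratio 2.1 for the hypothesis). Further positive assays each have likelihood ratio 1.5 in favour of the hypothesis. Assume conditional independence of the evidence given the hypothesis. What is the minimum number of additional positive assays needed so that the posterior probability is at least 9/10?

9

Prior odds = 0.0031/0.9969 = 31/9969.
Combined Bayes factor of the evidence already in hand = 10 × 5 × 2.1 = 105.
Odds after that evidence = (31/9969) × 105 = 1085/3323.
Target odds = 0.9/0.1 = 9.
Need 1.5ⁿ ≥ 9 ÷ (1085/3323) = 29907/1085.
1.5⁸ = 25.62890625 falls short of 29907/1085 but 1.5⁹ = 19683/512 reaches it, so n = 9.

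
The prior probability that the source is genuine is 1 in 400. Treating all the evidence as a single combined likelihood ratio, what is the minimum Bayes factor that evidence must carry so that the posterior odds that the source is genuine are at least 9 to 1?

3591

Prior odds = 0.0025/0.9975 = 1/399.
Target odds = 9.
Required Bayes factor = 9 ÷ (1/399) = 3591.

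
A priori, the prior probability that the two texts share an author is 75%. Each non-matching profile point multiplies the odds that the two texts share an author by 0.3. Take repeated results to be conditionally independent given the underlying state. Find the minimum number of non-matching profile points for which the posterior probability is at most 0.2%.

Prior odds: 0.75 ÷ 0.25 = 3.
Likelihood ratio per non-matching profile point = 0.3.
Target posterior odds = 0.002/0.998 = 1/499.
Require 0.3ⁿ ≤ 1/499 ÷ 3 = 1/1497.
0.3⁶ = 729/1000000 is still above 1/1497 but 0.3⁷ = 2187/10000000 is at or below it, so n = 7.

7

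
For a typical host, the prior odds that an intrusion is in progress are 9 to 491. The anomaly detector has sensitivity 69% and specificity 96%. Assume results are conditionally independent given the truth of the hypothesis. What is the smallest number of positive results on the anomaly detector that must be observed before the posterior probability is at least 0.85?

Prior odds = 9/491.
False-positive rate = 1 − 0.96 = 0.04; likelihood ratio of a positive = 0.69/0.04 = 17.25.
Target posterior odds = 0.85/0.15 = 17/3.
Need (9/491) × 17.25ⁿ ≥ 17/3, i.e. 17.25ⁿ ≥ 8347/27.
17.25² = 297.5625 falls short of 8347/27 but 17.25³ = 5132.953125 reaches it, so n = 3.

3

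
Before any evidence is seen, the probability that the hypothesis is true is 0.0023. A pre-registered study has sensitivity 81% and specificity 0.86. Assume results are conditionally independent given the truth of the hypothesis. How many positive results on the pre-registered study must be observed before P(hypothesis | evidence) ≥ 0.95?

6

Prior odds: 0.0023 ÷ 0.9977 = 23/9977.
False-positive rate = 1 − 0.86 = 0.14; likelihood ratio of a positive = 0.81/0.14 = 81/14.
Target posterior odds = 0.95/0.05 = 19.
Need (23/9977) × (81/14)ⁿ ≥ 19, i.e. (81/14)ⁿ ≥ 189563/23.
(81/14)⁵ ≈6483.13 falls short of 189563/23 but (81/14)⁶ ≈37509.6 reaches it, so n = 6.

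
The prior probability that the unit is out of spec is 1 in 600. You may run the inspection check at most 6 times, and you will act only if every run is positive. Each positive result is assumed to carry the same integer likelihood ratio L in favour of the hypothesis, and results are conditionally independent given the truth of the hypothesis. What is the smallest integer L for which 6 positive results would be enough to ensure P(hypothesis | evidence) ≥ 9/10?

5

Prior odds = (1/600)/(599/600) = 1/599.
Target odds = 0.9/0.1 = 9.
Need L⁶ ≥ 9 ÷ (1/599) = 5391.
4⁶ = 4096 < 5391 ≤ 15625 = 5⁶, so L = 5.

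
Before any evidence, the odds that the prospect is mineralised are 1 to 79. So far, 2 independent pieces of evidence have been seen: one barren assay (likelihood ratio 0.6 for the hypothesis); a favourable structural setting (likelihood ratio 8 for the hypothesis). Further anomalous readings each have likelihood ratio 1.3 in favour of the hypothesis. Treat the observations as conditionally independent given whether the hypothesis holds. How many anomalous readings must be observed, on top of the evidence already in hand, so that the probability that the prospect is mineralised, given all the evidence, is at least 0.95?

22

Prior odds = 1/79.
Combined Bayes factor of the evidence already in hand = 0.6 × 8 = 4.8.
Odds after that evidence = (1/79) × 4.8 = 24/395.
Target odds = 0.95/0.05 = 19.
Need 1.3ⁿ ≥ 19 ÷ (24/395) = 7505/24.
1.3²¹ ≈247.065 falls short of 7505/24 but 1.3²² ≈321.184 reaches it, so n = 22.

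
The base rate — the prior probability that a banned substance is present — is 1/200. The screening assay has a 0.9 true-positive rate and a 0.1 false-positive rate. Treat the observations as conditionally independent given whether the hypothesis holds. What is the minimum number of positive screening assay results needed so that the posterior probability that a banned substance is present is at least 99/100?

5

Prior odds = 0.005/0.995 = 1/199.
Likelihood ratio of a positive result = 0.9/0.1 = 9.
Target odds: 0.99 ÷ 0.01 = 99.
Require 9ⁿ ≥ 99 ÷ (1/199) = 19701.
9⁴ = 6561 falls short of 19701 but 9⁵ = 59049 reaches it, so n = 5.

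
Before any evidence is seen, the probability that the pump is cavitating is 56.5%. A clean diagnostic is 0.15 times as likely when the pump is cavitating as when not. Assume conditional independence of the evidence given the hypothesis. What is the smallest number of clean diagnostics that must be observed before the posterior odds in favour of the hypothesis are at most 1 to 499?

Prior odds = 0.565/0.435 = 113/87.
Likelihood ratio per clean diagnostic = 0.15.
Target odds = 1/499.
Need (113/87) × 0.15ⁿ ≤ 1/499, i.e. 0.15ⁿ ≤ 87/56387.
0.15³ = 0.003375 is still above 87/56387 but 0.15⁴ = 81/160000 is at or below it, so n = 4.

4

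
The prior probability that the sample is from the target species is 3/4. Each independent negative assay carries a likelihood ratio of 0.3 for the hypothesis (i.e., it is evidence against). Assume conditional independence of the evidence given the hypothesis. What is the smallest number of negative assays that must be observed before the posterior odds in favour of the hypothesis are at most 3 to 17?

Prior odds: 0.75 ÷ 0.25 = 3.
Likelihood ratio per negative assay = 0.3.
Target odds = 3/17.
Need 3 × 0.3ⁿ ≤ 3/17, i.e. 0.3ⁿ ≤ 1/17.
0.3² = 0.09 is still above 1/17 but 0.3³ = 0.027 is at or below it, so n = 3.

3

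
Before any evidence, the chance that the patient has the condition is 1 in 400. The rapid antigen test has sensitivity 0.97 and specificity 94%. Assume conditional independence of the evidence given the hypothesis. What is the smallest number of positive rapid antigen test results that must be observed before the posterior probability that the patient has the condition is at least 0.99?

Prior odds: 0.0025 ÷ 0.9975 = 1/399.
False-positive rate = 1 − 0.94 = 0.06; likelihood ratio of a positive = 0.97/0.06 = 97/6.
Target posterior odds = 0.99/0.01 = 99.
Require (97/6)ⁿ ≥ 99 ÷ (1/399) = 39501.
(97/6)³ = 912673/216 falls short of 39501 but (97/6)⁴ = 88529281/1296 reaches it, so n = 4.

4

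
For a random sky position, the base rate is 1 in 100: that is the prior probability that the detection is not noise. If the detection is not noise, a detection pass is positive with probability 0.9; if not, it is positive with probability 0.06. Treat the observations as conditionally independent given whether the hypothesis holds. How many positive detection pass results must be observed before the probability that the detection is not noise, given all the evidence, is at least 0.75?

Prior odds: 0.01 ÷ 0.99 = 1/99.
Likelihood ratio of a positive = 0.9/0.06 = 15.
Target odds: 0.75 ÷ 0.25 = 3.
Require 15ⁿ ≥ 3 ÷ (1/99) = 297.
15² = 225 falls short of 297 but 15³ = 3375 reaches it, so n = 3.

3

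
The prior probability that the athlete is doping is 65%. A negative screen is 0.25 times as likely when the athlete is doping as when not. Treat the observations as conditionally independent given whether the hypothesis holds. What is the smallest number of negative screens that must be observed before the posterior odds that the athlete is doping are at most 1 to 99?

Prior odds: 0.65 ÷ 0.35 = 13/7.
Likelihood ratio per negative screen = 0.25.
Target odds = 1/99.
Require 0.25ⁿ ≤ 1/99 ÷ (13/7) = 7/1287.
0.25³ = 0.015625 is still above 7/1287 but 0.25⁴ = 0.00390625 is at or below it, so n = 4.

4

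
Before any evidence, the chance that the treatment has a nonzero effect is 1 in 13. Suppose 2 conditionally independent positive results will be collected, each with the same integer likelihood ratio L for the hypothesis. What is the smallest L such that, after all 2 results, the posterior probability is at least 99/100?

35

Prior odds = (1/13)/(12/13) = 1/12.
Target odds = 0.99/0.01 = 99.
Need L² ≥ 99 ÷ (1/12) = 1188.
34² = 1156 < 1188 ≤ 1225 = 35², so L = 35.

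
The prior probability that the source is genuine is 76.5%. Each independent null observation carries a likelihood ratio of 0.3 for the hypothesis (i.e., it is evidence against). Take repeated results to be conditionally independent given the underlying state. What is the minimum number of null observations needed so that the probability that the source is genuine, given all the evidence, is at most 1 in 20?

4

Prior odds = 0.765/0.235 = 153/47.
Likelihood ratio per null observation = 0.3.
Target posterior odds = 0.05/0.95 = 1/19.
Need (153/47) × 0.3ⁿ ≤ 1/19, i.e. 0.3ⁿ ≤ 47/2907.
0.3³ = 0.027 is still above 47/2907 but 0.3⁴ = 0.0081 is at or below it, so n = 4.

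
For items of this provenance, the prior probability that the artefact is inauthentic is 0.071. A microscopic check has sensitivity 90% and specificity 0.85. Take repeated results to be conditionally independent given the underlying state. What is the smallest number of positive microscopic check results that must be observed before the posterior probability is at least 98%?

Prior odds: 0.071 ÷ 0.929 = 71/929.
False-positive rate = 1 − 0.85 = 0.15; likelihood ratio of a positive = 0.9/0.15 = 6.
Target posterior odds = 0.98/0.02 = 49.
Require 6ⁿ ≥ 49 ÷ (71/929) = 45521/71.
6³ = 216 falls short of 45521/71 but 6⁴ = 1296 reaches it, so n = 4.

4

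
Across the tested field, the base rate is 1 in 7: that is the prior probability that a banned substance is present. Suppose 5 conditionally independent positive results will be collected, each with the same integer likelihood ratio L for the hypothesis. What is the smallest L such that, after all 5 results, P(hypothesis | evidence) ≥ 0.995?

5

Prior odds = (1/7)/(6/7) = 1/6.
Target odds = 0.995/0.005 = 199.
Need L⁵ ≥ 199 ÷ (1/6) = 1194.
4⁵ = 1024 < 1194 ≤ 3125 = 5⁵, so L = 5.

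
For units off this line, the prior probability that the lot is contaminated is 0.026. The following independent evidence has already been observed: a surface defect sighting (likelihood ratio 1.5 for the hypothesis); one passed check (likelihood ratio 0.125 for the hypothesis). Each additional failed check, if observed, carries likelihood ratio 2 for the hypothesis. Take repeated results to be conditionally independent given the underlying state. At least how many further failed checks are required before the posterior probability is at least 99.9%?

Prior odds = 0.026/0.974 = 13/487.
Combined Bayes factor of the evidence already in hand = 1.5 × 0.125 = 0.1875.
Odds after that evidence = (13/487) × 0.1875 = 39/7792.
Target odds = 0.999/0.001 = 999.
Need 2ⁿ ≥ 999 ÷ (39/7792) = 2594736/13.
2¹⁷ = 131072 falls short of 2594736/13 but 2¹⁸ = 262144 reaches it, so n = 18.

18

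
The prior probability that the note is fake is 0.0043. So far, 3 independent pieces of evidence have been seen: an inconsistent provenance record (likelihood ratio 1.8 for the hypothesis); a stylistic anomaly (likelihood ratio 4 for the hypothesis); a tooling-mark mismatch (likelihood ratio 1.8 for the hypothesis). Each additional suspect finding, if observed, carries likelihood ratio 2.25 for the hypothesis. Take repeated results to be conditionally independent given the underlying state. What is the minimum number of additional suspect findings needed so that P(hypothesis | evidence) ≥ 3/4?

Prior odds = 0.0043/0.9957 = 43/9957.
Combined Bayes factor of the evidence already in hand = 1.8 × 4 × 1.8 = 12.96.
Odds after that evidence = (43/9957) × 12.96 = 4644/82975.
Target odds = 0.75/0.25 = 3.
Need 2.25ⁿ ≥ 3 ÷ (4644/82975) = 82975/1548.
2.25⁴ = 25.62890625 falls short of 82975/1548 but 2.25⁵ = 59049/1024 reaches it, so n = 5.

5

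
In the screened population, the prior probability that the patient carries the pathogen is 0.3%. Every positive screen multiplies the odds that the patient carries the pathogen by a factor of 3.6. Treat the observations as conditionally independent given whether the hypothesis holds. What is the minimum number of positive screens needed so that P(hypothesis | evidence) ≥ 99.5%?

9

Prior odds = 0.003/0.997 = 3/997.
Likelihood ratio per positive screen = 3.6.
Target posterior odds = 0.995/0.005 = 199.
Require 3.6ⁿ ≥ 199 ÷ (3/997) = 198403/3.
3.6⁸ ≈28211.1 falls short of 198403/3 but 3.6⁹ ≈101560 reaches it, so n = 9.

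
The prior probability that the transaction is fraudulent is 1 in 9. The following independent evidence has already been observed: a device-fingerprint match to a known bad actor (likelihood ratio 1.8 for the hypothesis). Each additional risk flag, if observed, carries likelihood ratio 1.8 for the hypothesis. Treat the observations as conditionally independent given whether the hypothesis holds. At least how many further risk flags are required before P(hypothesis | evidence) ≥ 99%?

11

Prior odds = (1/9)/(8/9) = 0.125.
Bayes factor of the evidence already in hand = 1.8.
Odds after that evidence = 0.125 × 1.8 = 0.225.
Target odds = 0.99/0.01 = 99.
Need 1.8ⁿ ≥ 99 ÷ 0.225 = 440.
1.8¹⁰ ≈357.047 falls short of 440 but 1.8¹¹ ≈642.684 reaches it, so n = 11.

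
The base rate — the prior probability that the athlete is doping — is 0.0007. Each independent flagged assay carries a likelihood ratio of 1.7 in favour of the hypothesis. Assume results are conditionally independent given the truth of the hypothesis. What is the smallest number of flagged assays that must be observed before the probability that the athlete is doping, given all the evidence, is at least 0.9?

Prior odds = 0.0007/0.9993 = 7/9993.
Likelihood ratio per flagged assay = 1.7.
Target odds: 0.9 ÷ 0.1 = 9.
Require 1.7ⁿ ≥ 9 ÷ (7/9993) = 89937/7.
1.7¹⁷ ≈8272.4 falls short of 89937/7 but 1.7¹⁸ ≈14063.1 reaches it, so n = 18.

18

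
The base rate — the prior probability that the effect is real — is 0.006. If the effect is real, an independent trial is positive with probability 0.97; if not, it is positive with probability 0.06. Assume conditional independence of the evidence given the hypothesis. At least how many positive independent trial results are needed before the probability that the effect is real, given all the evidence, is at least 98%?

Prior odds = 0.006/0.994 = 3/497.
Likelihood ratio of a positive = 0.97/0.06 = 97/6.
Target odds: 0.98 ÷ 0.02 = 49.
Require (97/6)ⁿ ≥ 49 ÷ (3/497) = 24353/3.
(97/6)³ = 912673/216 falls short of 24353/3 but (97/6)⁴ = 88529281/1296 reaches it, so n = 4.

4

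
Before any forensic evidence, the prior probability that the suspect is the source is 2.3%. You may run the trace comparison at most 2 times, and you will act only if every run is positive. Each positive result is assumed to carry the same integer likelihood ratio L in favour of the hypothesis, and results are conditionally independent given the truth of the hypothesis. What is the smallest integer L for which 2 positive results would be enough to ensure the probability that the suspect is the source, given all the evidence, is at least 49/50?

Prior odds = 0.023/0.977 = 23/977.
Target odds = 0.98/0.02 = 49.
Need L² ≥ 49 ÷ (23/977) = 47873/23.
45² = 2025 < 47873/23 ≤ 2116 = 46², so L = 46.

46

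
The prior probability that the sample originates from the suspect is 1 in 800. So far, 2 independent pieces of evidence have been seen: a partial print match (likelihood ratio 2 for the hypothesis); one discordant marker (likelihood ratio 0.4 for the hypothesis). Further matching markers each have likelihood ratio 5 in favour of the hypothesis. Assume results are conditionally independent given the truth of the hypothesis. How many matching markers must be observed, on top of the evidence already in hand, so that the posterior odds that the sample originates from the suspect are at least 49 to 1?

Prior odds = 0.00125/0.99875 = 1/799.
Combined Bayes factor of the evidence already in hand = 2 × 0.4 = 0.8.
Odds after that evidence = (1/799) × 0.8 = 4/3995.
Target odds = 49.
Need 5ⁿ ≥ 49 ÷ (4/3995) = 48938.75.
5⁶ = 15625 falls short of 48938.75 but 5⁷ = 78125 reaches it, so n = 7.

7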